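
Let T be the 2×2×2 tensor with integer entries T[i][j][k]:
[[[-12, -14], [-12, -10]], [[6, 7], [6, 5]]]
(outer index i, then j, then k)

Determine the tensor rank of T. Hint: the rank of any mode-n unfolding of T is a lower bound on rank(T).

Lower bound: the mode-2 unfolding of T (rows indexed by j, columns by (i,k) = (0,0), (0,1), (1,0), (1,1)) is [[-12, -14, 6, 7], [-12, -10, 6, 5]].
There the 2×2 minor on rows j ∈ {0, 1}, columns (i,k) ∈ {(0,0), (0,1)} is det [[-12, -14], [-12, -10]] = -48 ≠ 0, so this unfolding has rank ≥ 2; CP rank is at least every unfolding rank, so rank(T) ≥ 2. (Unfolding ranks only ever bound the CP rank from below — rank(T) can be strictly larger than all of them — so the matching upper bound has to come from an explicit 2-term decomposition.)
Upper bound — finding two terms. Every mode-1 slice of T is a multiple of one matrix: T[i,:,:] = a[i]·M with a = (2, -1) and M = [[-6, -7], [-6, -5]] (rows indexed by j, columns by k). So it suffices to write M as a sum of two rank-1 matrices.
Splitting M by its rows (j = 0, 1), M = (1, 0)(-6, -7)ᵀ + (0, 1)(-6, -5)ᵀ.
Hence T = (2, -1) (x) (1, 0) (x) (-6, -7) + (2, -1) (x) (0, 1) (x) (-6, -5), so rank(T) ≤ 2.
These bounds meet, so rank(T) = 2.
Check entry T[1,1,0] = 6: (-1)·(0)·(-6) + (-1)·(1)·(-6) = 6.

2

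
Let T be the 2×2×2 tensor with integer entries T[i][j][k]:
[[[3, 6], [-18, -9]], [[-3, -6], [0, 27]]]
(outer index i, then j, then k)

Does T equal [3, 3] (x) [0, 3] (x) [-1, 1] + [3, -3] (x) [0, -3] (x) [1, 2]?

No

Reconstruct entry (0,0,0) from the claimed factors: Σₗ aₗ[0]bₗ[0]cₗ[0] = (3)·(0)·(-1) + (3)·(0)·(1) = 0, but T[0,0,0] = 3. The claim is false.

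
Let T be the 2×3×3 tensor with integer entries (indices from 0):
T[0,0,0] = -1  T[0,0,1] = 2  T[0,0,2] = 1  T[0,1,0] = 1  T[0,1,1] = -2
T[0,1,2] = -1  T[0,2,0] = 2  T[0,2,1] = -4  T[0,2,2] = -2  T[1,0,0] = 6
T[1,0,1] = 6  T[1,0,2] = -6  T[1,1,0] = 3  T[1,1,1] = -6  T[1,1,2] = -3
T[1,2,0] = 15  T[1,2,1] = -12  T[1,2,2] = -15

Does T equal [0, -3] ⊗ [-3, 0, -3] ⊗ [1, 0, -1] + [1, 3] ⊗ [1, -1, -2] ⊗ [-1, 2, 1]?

Yes

Reconstruct entrywise from the claimed factors. For example, T[0,2,0] = 2 and Σₗ aₗ[0]bₗ[2]cₗ[0] = (0)·(-3)·(1) + (1)·(-2)·(-1) = 2; checking all 18 entries, every one matches. The claim holds.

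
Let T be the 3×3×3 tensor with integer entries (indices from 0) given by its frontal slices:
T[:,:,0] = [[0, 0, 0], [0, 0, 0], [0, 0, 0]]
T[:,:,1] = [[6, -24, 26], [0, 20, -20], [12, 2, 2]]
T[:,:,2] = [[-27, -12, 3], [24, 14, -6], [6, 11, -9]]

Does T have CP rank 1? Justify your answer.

The mode-1 unfolding of T (rows indexed by i, columns by (j,k) = (0,0), (0,1), (0,2), (1,0), (1,1), (1,2), (2,0), (2,1), (2,2)) is [[0, 6, -27, 0, -24, -12, 0, 26, 3], [0, 0, 24, 0, 20, 14, 0, -20, -6], [0, 12, 6, 0, 2, 11, 0, 2, -9]].
There the 2×2 minor on rows i ∈ {0, 1}, columns (j,k) ∈ {(0,1), (0,2)} is det [[6, -27], [0, 24]] = 144 ≠ 0, so this unfolding has rank ≥ 2; CP rank is at least every unfolding rank, so rank(T) ≥ 2.
In particular rank(T) ≥ 2 > 1, so T is not rank-1.

No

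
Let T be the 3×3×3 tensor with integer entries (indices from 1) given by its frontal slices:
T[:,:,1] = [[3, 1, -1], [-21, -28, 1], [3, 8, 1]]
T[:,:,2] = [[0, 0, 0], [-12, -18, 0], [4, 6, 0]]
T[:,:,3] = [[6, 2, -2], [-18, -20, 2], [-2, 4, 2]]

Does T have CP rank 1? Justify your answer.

No

The mode-1 unfolding of T (rows indexed by i, columns by (j,k) = (1,1), (1,2), (1,3), (2,1), (2,2), (2,3), (3,1), (3,2), (3,3)) is [[3, 0, 6, 1, 0, 2, -1, 0, -2], [-21, -12, -18, -28, -18, -20, 1, 0, 2], [3, 4, -2, 8, 6, 4, 1, 0, 2]].
There the 2×2 minor on rows i ∈ {1, 2}, columns (j,k) ∈ {(1,1), (1,2)} is det [[3, 0], [-21, -12]] = -36 ≠ 0, so this unfolding has rank ≥ 2; CP rank is at least every unfolding rank, so rank(T) ≥ 2.
In particular rank(T) ≥ 2 > 1, so T is not rank-1.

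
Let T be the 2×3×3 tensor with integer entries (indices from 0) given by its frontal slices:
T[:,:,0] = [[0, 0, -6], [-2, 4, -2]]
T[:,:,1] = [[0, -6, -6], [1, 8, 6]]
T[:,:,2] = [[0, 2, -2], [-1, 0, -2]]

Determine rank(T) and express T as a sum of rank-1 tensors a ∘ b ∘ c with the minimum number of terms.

Lower bound: the mode-3 unfolding of T (rows indexed by k, columns by (i,j) = (0,0), (0,1), (0,2), (1,0), (1,1), (1,2)) is [[0, 0, -6, -2, 4, -2], [0, -6, -6, 1, 8, 6], [0, 2, -2, -1, 0, -2]].
There the 3×3 minor on rows k ∈ {0, 1, 2}, columns (i,j) ∈ {(0,1), (0,2), (1,0)} is det [[0, -6, -2], [-6, -6, 1], [2, -2, -1]] = -24 ≠ 0, so this unfolding has rank ≥ 3; CP rank is at least every unfolding rank, so rank(T) ≥ 3. (Flattening ranks never certify an upper bound on CP rank; for that we must actually write T with 3 rank-1 terms.)
Upper bound: T is a sum of 3 rank-1 terms, T = [0, 1] ∘ [1, 0, 2] ∘ [-2, 1, -1] + [1, -1] ∘ [0, 2, 1] ∘ [-2, -4, 0] + [1, 0] ∘ [0, 1, -1] ∘ [4, 2, 2] (one valid choice — decompositions are not unique — normalised so each a, b is primitive with positive first nonzero entry; check it by expanding all entries), so rank(T) ≤ 3.
These bounds meet, so rank(T) = 3.
Check entry T[0,1,2] = 2: (0)·(0)·(-1) + (1)·(2)·(0) + (1)·(1)·(2) = 2.

rank(T) = 3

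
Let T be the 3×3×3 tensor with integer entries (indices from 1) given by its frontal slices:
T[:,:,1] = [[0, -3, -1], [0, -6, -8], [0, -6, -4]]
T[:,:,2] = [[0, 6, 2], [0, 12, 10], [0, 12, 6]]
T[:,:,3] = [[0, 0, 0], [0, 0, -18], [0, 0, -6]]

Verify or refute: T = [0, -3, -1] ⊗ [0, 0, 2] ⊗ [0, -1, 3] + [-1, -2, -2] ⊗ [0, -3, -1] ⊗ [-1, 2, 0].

No

Reconstruct entry (2,3,1) from the claimed factors: Σₗ aₗ[2]bₗ[3]cₗ[1] = (-3)·(2)·(0) + (-2)·(-1)·(-1) = -2, but T[2,3,1] = -8. The claim is false.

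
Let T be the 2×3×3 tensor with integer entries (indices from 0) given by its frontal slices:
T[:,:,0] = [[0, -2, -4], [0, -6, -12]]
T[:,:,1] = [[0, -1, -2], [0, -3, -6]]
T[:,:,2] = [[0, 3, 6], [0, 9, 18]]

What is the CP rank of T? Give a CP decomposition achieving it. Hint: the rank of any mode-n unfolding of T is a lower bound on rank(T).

rank(T) = 1

Lower bound: T ≠ 0 (e.g. T[0,1,0] = -2), so rank(T) ≥ 1.
Upper bound: if T = a ⊗ b ⊗ c then every fibre of T is a multiple of the corresponding factor, so read the factors off the fibres through the nonzero entry T[0,1,0] = -2.
The mode-1 fibre T[:,1,0] = [-2, -6] gives a = [1, 3] (primitive direction); the mode-2 fibre T[0,:,0] = [0, -2, -4] gives b = [0, 1, 2]; then c[k] = T[0,1,k] / (a[0]·b[1]) = [-2, -1, 3] / 1 = [-2, -1, 3].
Expanding [1, 3] ⊗ [0, 1, 2] ⊗ [-2, -1, 3] reproduces all 18 entries of T, so T = [1, 3] ⊗ [0, 1, 2] ⊗ [-2, -1, 3] and rank(T) ≤ 1.
These bounds meet, so rank(T) = 1.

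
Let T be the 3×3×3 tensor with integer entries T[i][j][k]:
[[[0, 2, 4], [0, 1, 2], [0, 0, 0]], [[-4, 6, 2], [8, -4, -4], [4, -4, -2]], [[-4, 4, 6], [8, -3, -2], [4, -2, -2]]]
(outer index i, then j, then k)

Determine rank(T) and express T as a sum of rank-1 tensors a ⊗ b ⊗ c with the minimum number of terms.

Lower bound: the mode-3 unfolding of T (rows indexed by k, columns by (i,j) = (0,0), (0,1), (0,2), (1,0), (1,1), (1,2), (2,0), (2,1), (2,2)) is [[0, 0, 0, -4, 8, 4, -4, 8, 4], [2, 1, 0, 6, -4, -4, 4, -3, -2], [4, 2, 0, 2, -4, -2, 6, -2, -2]].
There the 3×3 minor on rows k ∈ {0, 1, 2}, columns (i,j) ∈ {(0,0), (1,0), (1,1)} is det [[0, -4, 8], [2, 6, -4], [4, 2, -4]] = -128 ≠ 0, so this unfolding has rank ≥ 3; CP rank is at least every unfolding rank, so rank(T) ≥ 3. (Unfolding ranks only ever bound the CP rank from below — rank(T) can be strictly larger than all of them — so the matching upper bound has to come from an explicit 3-term decomposition.)
Upper bound: T is a sum of 3 rank-1 terms, T = [0, 1, 0] ⊗ [2, 0, -1] ⊗ [0, 2, 0] + [0, 1, 1] ⊗ [1, -2, -1] ⊗ [-4, 2, 2] + [1, 0, 1] ⊗ [2, 1, 0] ⊗ [0, 1, 2] (written with every a and b primitive with positive leading entry and the scale carried by c; CP decompositions are not unique, and this one is verified by expanding entrywise), so rank(T) ≤ 3.
These bounds meet, so rank(T) = 3.
Check entry T[1,2,1] = -4: (1)·(-1)·(2) + (1)·(-1)·(2) + (0)·(0)·(1) = -4.

rank(T) = 3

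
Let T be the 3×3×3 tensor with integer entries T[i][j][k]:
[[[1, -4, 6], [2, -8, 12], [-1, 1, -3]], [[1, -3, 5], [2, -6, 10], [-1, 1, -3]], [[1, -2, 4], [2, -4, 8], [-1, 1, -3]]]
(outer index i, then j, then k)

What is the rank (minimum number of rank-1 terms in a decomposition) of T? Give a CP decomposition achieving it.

Lower bound: in the mode-2 unfolding of T (rows indexed by j, columns by (i,k)) the 2×2 minor on rows j ∈ {0, 2}, columns (i,k) ∈ {(0,0), (0,1)} is det [[1, -4], [-1, 1]] = -3 ≠ 0, so that unfolding has rank ≥ 2 and hence rank(T) ≥ 2 (CP rank is at least every unfolding rank, though it can be larger).
Upper bound: with S_k = T[:,:,k], the two rank-1 terms a₁b₁ᵀ, a₂b₂ᵀ are the rank-1 members of the pencil x·S₀ + y·S₁.
The 2×2 minor of x·S₀ + y·S₁ on rows {0,1}, columns {0,2} is xy − y² = (x − y)(y), vanishing at (x:y) = (1:1) and (1:0).
M₁ = S₀ + S₁ = [[-3, -6, 0], [-2, -4, 0], [-1, -2, 0]] = −(3, 2, 1)(1, 2, 0)ᵀ and M₂ = S₀ = [[1, 2, -1], [1, 2, -1], [1, 2, -1]] = (1, 1, 1)(1, 2, -1)ᵀ, so take a₁ = (3, 2, 1), b₁ = (1, 2, 0), a₂ = (1, 1, 1), b₂ = (1, 2, -1).
Each slice is an integer combination of E₁ = a₁b₁ᵀ and E₂ = a₂b₂ᵀ: S₀ = E₂, S₁ = −E₁ − E₂, S₂ = E₁ + 3·E₂; reading off coefficients, c₁ = (0, -1, 1) and c₂ = (1, -1, 3).
Hence T = (3, 2, 1) ⊗ (1, 2, 0) ⊗ (0, -1, 1) + (1, 1, 1) ⊗ (1, 2, -1) ⊗ (1, -1, 3), so rank(T) ≤ 2.
These bounds meet, so rank(T) = 2.

rank(T) = 2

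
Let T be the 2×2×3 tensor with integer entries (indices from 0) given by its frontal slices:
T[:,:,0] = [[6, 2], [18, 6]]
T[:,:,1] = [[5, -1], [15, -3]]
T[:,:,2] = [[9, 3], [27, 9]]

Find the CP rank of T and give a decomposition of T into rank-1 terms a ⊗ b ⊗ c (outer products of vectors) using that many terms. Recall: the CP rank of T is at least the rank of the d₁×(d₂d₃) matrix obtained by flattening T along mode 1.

rank(T) = 2

Lower bound: the mode-3 unfolding of T (rows indexed by k, columns by (i,j) = (0,0), (0,1), (1,0), (1,1)) is [[6, 2, 18, 6], [5, -1, 15, -3], [9, 3, 27, 9]].
There the 2×2 minor on rows k ∈ {0, 1}, columns (i,j) ∈ {(0,0), (0,1)} is det [[6, 2], [5, -1]] = -16 ≠ 0, so this unfolding has rank ≥ 2; CP rank is at least every unfolding rank, so rank(T) ≥ 2. (This is only a lower bound: in general the CP rank may exceed every unfolding rank, so we still need to exhibit 2 rank-1 terms summing to T.)
Upper bound — finding two terms. Every mode-1 slice of T is a multiple of one matrix: T[i,:,:] = a[i]·M with a = [1, 3] and M = [[6, 5, 9], [2, -1, 3]] (rows indexed by j, columns by k). So it suffices to write M as a sum of two rank-1 matrices.
Splitting M by its rows (j = 0, 1), M = [1, 0][6, 5, 9]ᵀ + [0, 1][2, -1, 3]ᵀ.
Hence T = [1, 3] ⊗ [1, 0] ⊗ [6, 5, 9] + [1, 3] ⊗ [0, 1] ⊗ [2, -1, 3], so rank(T) ≤ 2.
These bounds meet, so rank(T) = 2.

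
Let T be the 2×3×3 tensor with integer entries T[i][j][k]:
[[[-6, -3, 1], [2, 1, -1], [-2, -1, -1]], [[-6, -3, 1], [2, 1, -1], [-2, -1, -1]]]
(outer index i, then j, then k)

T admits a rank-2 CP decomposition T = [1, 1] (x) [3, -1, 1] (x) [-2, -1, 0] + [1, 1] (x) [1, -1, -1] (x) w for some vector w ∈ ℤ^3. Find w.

Subtract the known terms from T to get the rank-1 residual R = [1, 1] (x) [1, -1, -1] (x) w, so R[i,j,k] = a[i]·b[j]·w[k]. Pick indices with nonzero a[0]·b[0] = (1)·(1) = 1. Only the fibre through (0,0,·) is needed: R[0,0,:] = T[0,0,:] − Σₗ aₗ[0]bₗ[0]cₗ = [-6, -3, 1] − (1)·(3)·[-2, -1, 0] = [0, 0, 1]. Then w[k] = R[0,0,k] / 1 for each k, giving w = [0, 0, 1] / 1 = [0, 0, 1].

w = [0, 0, 1]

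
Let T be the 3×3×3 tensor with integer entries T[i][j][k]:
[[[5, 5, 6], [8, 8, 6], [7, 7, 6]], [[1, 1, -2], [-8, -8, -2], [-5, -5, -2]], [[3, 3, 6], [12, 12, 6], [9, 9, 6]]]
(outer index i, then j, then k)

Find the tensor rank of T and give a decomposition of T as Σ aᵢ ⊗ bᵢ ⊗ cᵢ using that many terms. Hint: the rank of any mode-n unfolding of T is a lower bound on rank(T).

rank(T) = 2

Lower bound: the mode-3 unfolding of T (rows indexed by k, columns by (i,j) = (0,0), (0,1), (0,2), (1,0), (1,1), (1,2), (2,0), (2,1), (2,2)) is [[5, 8, 7, 1, -8, -5, 3, 12, 9], [5, 8, 7, 1, -8, -5, 3, 12, 9], [6, 6, 6, -2, -2, -2, 6, 6, 6]].
There the 2×2 minor on rows k ∈ {0, 2}, columns (i,j) ∈ {(0,0), (0,1)} is det [[5, 8], [6, 6]] = -18 ≠ 0, so this unfolding has rank ≥ 2; CP rank is at least every unfolding rank, so rank(T) ≥ 2. (Flattening ranks never certify an upper bound on CP rank; for that we must actually write T with 2 rank-1 terms.)
Upper bound — finding two terms. Write S_k = T[:,:,k] for the frontal slices: S₀ = [[5, 8, 7], [1, -8, -5], [3, 12, 9]], S₁ = [[5, 8, 7], [1, -8, -5], [3, 12, 9]], S₂ = [[6, 6, 6], [-2, -2, -2], [6, 6, 6]].
If T = a₁ ⊗ b₁ ⊗ c₁ + a₂ ⊗ b₂ ⊗ c₂ then each S_k = c₁[k]·a₁b₁ᵀ + c₂[k]·a₂b₂ᵀ. S₀ and S₂ are linearly independent, so a₁b₁ᵀ and a₂b₂ᵀ must span the same plane of matrices: they are the rank-1 matrices of the form x·S₀ + y·S₂.
The 2×2 minor of x·S₀ + y·S₂ on rows {0,1}, columns {0,1} is −48·x² − 48·xy = (-48)·(x + y)(x), vanishing at (x:y) = (1:-1) and (0:1).
M₁ = S₀ − S₂ = [[-1, 2, 1], [3, -6, -3], [-3, 6, 3]] = −(1, -3, 3)(1, -2, -1)ᵀ and M₂ = S₂ = [[6, 6, 6], [-2, -2, -2], [6, 6, 6]] = 2·(3, -1, 3)(1, 1, 1)ᵀ, so take a₁ = (1, -3, 3), b₁ = (1, -2, -1), a₂ = (3, -1, 3), b₂ = (1, 1, 1).
Each slice is an integer combination of E₁ = a₁b₁ᵀ and E₂ = a₂b₂ᵀ: S₀ = −E₁ + 2·E₂, S₁ = −E₁ + 2·E₂, S₂ = 2·E₂; reading off coefficients, c₁ = (-1, -1, 0) and c₂ = (2, 2, 2).
Hence T = (1, -3, 3) ⊗ (1, -2, -1) ⊗ (-1, -1, 0) + (3, -1, 3) ⊗ (1, 1, 1) ⊗ (2, 2, 2), so rank(T) ≤ 2.
These bounds meet, so rank(T) = 2.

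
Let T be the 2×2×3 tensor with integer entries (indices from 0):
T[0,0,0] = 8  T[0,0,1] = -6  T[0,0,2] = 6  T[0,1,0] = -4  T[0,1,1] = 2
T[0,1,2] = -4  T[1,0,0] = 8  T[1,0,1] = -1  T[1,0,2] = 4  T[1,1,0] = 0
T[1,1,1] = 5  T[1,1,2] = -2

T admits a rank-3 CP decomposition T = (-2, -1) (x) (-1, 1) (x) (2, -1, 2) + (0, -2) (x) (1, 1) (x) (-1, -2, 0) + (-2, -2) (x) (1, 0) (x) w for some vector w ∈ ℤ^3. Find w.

w = (-2, 2, -1)

Subtract the known terms from T to get the rank-1 residual R = (-2, -2) (x) (1, 0) (x) w, so R[i,j,k] = a[i]·b[j]·w[k]. Pick indices with nonzero a[0]·b[0] = (-2)·(1) = -2. Only the fibre through (0,0,·) is needed: R[0,0,:] = T[0,0,:] − Σₗ aₗ[0]bₗ[0]cₗ = [8, -6, 6] − (-2)·(-1)·(2, -1, 2) − (0)·(1)·(-1, -2, 0) = [4, -4, 2]. Then w[k] = R[0,0,k] / -2 for each k, giving w = [4, -4, 2] / -2 = (-2, 2, -1).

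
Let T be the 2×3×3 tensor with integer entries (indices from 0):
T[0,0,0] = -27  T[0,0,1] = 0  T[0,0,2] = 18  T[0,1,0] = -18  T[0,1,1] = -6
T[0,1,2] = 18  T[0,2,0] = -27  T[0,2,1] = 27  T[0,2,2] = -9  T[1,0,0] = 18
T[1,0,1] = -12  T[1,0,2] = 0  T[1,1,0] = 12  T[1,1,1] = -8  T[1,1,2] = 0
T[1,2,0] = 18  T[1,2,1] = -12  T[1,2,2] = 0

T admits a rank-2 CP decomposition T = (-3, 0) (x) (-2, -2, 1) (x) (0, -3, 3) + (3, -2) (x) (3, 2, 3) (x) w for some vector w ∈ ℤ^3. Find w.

w = (-3, 2, 0)

Subtract the known terms from T to get the rank-1 residual R = (3, -2) (x) (3, 2, 3) (x) w, so R[i,j,k] = a[i]·b[j]·w[k]. Pick indices with nonzero a[0]·b[0] = (3)·(3) = 9. Only the fibre through (0,0,·) is needed: R[0,0,:] = T[0,0,:] − Σₗ aₗ[0]bₗ[0]cₗ = [-27, 0, 18] − (-3)·(-2)·(0, -3, 3) = [-27, 18, 0]. Then w[k] = R[0,0,k] / 9 for each k, giving w = [-27, 18, 0] / 9 = (-3, 2, 0).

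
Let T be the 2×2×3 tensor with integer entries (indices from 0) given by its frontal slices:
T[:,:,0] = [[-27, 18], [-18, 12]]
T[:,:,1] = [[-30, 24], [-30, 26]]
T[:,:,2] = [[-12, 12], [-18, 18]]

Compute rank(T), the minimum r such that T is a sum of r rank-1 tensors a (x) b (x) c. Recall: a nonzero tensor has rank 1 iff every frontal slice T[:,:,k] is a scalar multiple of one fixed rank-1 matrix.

Lower bound: the mode-1 unfolding of T (rows indexed by i, columns by (j,k) = (0,0), (0,1), (0,2), (1,0), (1,1), (1,2)) is [[-27, -30, -12, 18, 24, 12], [-18, -30, -18, 12, 26, 18]].
There the 2×2 minor on rows i ∈ {0, 1}, columns (j,k) ∈ {(0,0), (0,1)} is det [[-27, -30], [-18, -30]] = 270 ≠ 0, so this unfolding has rank ≥ 2; CP rank is at least every unfolding rank, so rank(T) ≥ 2. (Flattening ranks never certify an upper bound on CP rank; for that we must actually write T with 2 rank-1 terms.)
Upper bound — finding two terms. Write S_k = T[:,:,k] for the frontal slices: S₀ = [[-27, 18], [-18, 12]], S₁ = [[-30, 24], [-30, 26]], S₂ = [[-12, 12], [-18, 18]].
If T = a₁ (x) b₁ (x) c₁ + a₂ (x) b₂ (x) c₂ then each S_k = c₁[k]·a₁b₁ᵀ + c₂[k]·a₂b₂ᵀ. S₀ and S₁ are linearly independent, so a₁b₁ᵀ and a₂b₂ᵀ must span the same plane of matrices: they are the rank-1 matrices of the form x·S₀ + y·S₁.
det(x·S₀ + y·S₁) is −90·xy − 60·y² = (-30)·(3·x + 2·y)(y), vanishing at (x:y) = (2:-3) and (1:0).
M₁ = 2·S₀ − 3·S₁ = [[36, -36], [54, -54]] = 18·[2, 3][1, -1]ᵀ and M₂ = S₀ = [[-27, 18], [-18, 12]] = (-3)·[3, 2][3, -2]ᵀ, so take a₁ = [2, 3], b₁ = [1, -1], a₂ = [3, 2], b₂ = [3, -2].
Each slice is an integer combination of E₁ = a₁b₁ᵀ and E₂ = a₂b₂ᵀ: S₀ = −3·E₂, S₁ = −6·E₁ − 2·E₂, S₂ = −6·E₁; reading off coefficients, c₁ = [0, -6, -6] and c₂ = [-3, -2, 0].
Hence T = [2, 3] (x) [1, -1] (x) [0, -6, -6] + [3, 2] (x) [3, -2] (x) [-3, -2, 0], so rank(T) ≤ 2.
These bounds meet, so rank(T) = 2.

2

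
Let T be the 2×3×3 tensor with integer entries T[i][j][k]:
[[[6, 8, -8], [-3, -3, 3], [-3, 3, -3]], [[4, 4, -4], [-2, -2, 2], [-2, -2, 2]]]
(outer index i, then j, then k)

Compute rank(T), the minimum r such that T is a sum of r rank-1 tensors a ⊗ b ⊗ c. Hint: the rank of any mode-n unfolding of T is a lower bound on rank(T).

Lower bound: the mode-3 unfolding of T (rows indexed by k, columns by (i,j) = (0,0), (0,1), (0,2), (1,0), (1,1), (1,2)) is [[6, -3, -3, 4, -2, -2], [8, -3, 3, 4, -2, -2], [-8, 3, -3, -4, 2, 2]].
There the 2×2 minor on rows k ∈ {0, 1}, columns (i,j) ∈ {(0,0), (0,1)} is det [[6, -3], [8, -3]] = 6 ≠ 0, so this unfolding has rank ≥ 2; CP rank is at least every unfolding rank, so rank(T) ≥ 2. (Unfolding ranks only ever bound the CP rank from below — rank(T) can be strictly larger than all of them — so the matching upper bound has to come from an explicit 2-term decomposition.)
Upper bound — finding two terms. Write S_k = T[:,:,k] for the frontal slices: S₀ = [[6, -3, -3], [4, -2, -2]], S₁ = [[8, -3, 3], [4, -2, -2]], S₂ = [[-8, 3, -3], [-4, 2, 2]].
If T = a₁ ⊗ b₁ ⊗ c₁ + a₂ ⊗ b₂ ⊗ c₂ then each S_k = c₁[k]·a₁b₁ᵀ + c₂[k]·a₂b₂ᵀ. S₀ and S₁ are linearly independent, so a₁b₁ᵀ and a₂b₂ᵀ must span the same plane of matrices: they are the rank-1 matrices of the form x·S₀ + y·S₁.
The 2×2 minor of x·S₀ + y·S₁ on rows {0,1}, columns {0,1} is −4·xy − 4·y² = (-4)·(y)(x + y), vanishing at (x:y) = (1:0) and (1:-1).
M₁ = S₀ = [[6, -3, -3], [4, -2, -2]] = [3, 2][2, -1, -1]ᵀ and M₂ = S₀ − S₁ = [[-2, 0, -6], [0, 0, 0]] = (-2)·[1, 0][1, 0, 3]ᵀ, so take a₁ = [3, 2], b₁ = [2, -1, -1], a₂ = [1, 0], b₂ = [1, 0, 3].
Each slice is an integer combination of E₁ = a₁b₁ᵀ and E₂ = a₂b₂ᵀ: S₀ = E₁, S₁ = E₁ + 2·E₂, S₂ = −E₁ − 2·E₂; reading off coefficients, c₁ = [1, 1, -1] and c₂ = [0, 2, -2].
Hence T = [3, 2] ⊗ [2, -1, -1] ⊗ [1, 1, -1] + [1, 0] ⊗ [1, 0, 3] ⊗ [0, 2, -2], so rank(T) ≤ 2.
These bounds meet, so rank(T) = 2.

2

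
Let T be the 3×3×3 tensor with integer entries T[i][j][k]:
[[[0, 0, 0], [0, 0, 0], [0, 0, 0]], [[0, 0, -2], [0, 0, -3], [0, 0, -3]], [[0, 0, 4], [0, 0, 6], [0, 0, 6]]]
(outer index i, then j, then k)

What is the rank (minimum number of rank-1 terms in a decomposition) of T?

1

Lower bound: T ≠ 0 (e.g. T[1,0,2] = -2), so rank(T) ≥ 1.
Upper bound: if T = a (x) b (x) c then every fibre of T is a multiple of the corresponding factor, so read the factors off the fibres through the nonzero entry T[1,0,2] = -2.
The mode-1 fibre T[:,0,2] = [0, -2, 4] gives a = [0, 1, -2] (primitive direction); the mode-2 fibre T[1,:,2] = [-2, -3, -3] gives b = [2, 3, 3]; then c[k] = T[1,0,k] / (a[1]·b[0]) = [0, 0, -2] / 2 = [0, 0, -1].
Expanding [0, 1, -2] (x) [2, 3, 3] (x) [0, 0, -1] reproduces all 27 entries of T, so T = [0, 1, -2] (x) [2, 3, 3] (x) [0, 0, -1] and rank(T) ≤ 1.
These bounds meet, so rank(T) = 1.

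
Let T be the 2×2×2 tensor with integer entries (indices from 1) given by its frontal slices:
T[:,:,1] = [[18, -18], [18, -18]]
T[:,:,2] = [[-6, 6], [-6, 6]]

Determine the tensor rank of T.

Lower bound: T ≠ 0 (e.g. T[1,1,1] = 18), so rank(T) ≥ 1.
Upper bound: if T = a ⊗ b ⊗ c then every fibre of T is a multiple of the corresponding factor, so read the factors off the fibres through the nonzero entry T[1,1,1] = 18.
The mode-1 fibre T[:,1,1] = [18, 18] gives a = [1, 1] (primitive direction); the mode-2 fibre T[1,:,1] = [18, -18] gives b = [1, -1]; then c[k] = T[1,1,k] / (a[1]·b[1]) = [18, -6] / 1 = [18, -6].
Expanding [1, 1] ⊗ [1, -1] ⊗ [18, -6] reproduces all 8 entries of T, so T = [1, 1] ⊗ [1, -1] ⊗ [18, -6] and rank(T) ≤ 1.
These bounds meet, so rank(T) = 1.

1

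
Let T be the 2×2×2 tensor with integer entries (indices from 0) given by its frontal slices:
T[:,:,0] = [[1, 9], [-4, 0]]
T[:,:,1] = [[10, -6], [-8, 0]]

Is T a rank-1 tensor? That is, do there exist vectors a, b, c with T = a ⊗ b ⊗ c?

The mode-1 unfolding of T (rows indexed by i, columns by (j,k) = (0,0), (0,1), (1,0), (1,1)) is [[1, 10, 9, -6], [-4, -8, 0, 0]].
There the 2×2 minor on rows i ∈ {0, 1}, columns (j,k) ∈ {(0,0), (0,1)} is det [[1, 10], [-4, -8]] = 32 ≠ 0, so this unfolding has rank ≥ 2; CP rank is at least every unfolding rank, so rank(T) ≥ 2.
In particular rank(T) ≥ 2 > 1, so T is not rank-1.

No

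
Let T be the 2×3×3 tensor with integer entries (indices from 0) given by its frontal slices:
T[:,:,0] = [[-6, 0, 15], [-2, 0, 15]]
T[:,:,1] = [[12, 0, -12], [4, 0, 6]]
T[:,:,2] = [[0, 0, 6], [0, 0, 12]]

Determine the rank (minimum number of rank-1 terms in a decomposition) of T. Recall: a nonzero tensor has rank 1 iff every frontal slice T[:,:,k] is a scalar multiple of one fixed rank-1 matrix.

2

Lower bound: the mode-3 unfolding of T (rows indexed by k, columns by (i,j) = (0,0), (0,1), (0,2), (1,0), (1,1), (1,2)) is [[-6, 0, 15, -2, 0, 15], [12, 0, -12, 4, 0, 6], [0, 0, 6, 0, 0, 12]].
There the 2×2 minor on rows k ∈ {0, 1}, columns (i,j) ∈ {(0,0), (0,2)} is det [[-6, 15], [12, -12]] = -108 ≠ 0, so this unfolding has rank ≥ 2; CP rank is at least every unfolding rank, so rank(T) ≥ 2. (Flattening ranks never certify an upper bound on CP rank; for that we must actually write T with 2 rank-1 terms.)
Upper bound — finding two terms. Write S_k = T[:,:,k] for the frontal slices: S₀ = [[-6, 0, 15], [-2, 0, 15]], S₁ = [[12, 0, -12], [4, 0, 6]], S₂ = [[0, 0, 6], [0, 0, 12]].
If T = a₁ ⊗ b₁ ⊗ c₁ + a₂ ⊗ b₂ ⊗ c₂ then each S_k = c₁[k]·a₁b₁ᵀ + c₂[k]·a₂b₂ᵀ. S₀ and S₁ are linearly independent, so a₁b₁ᵀ and a₂b₂ᵀ must span the same plane of matrices: they are the rank-1 matrices of the form x·S₀ + y·S₁.
The 2×2 minor of x·S₀ + y·S₁ on rows {0,1}, columns {0,2} is −60·x² + 60·xy + 120·y² = (-60)·(x − 2·y)(x + y), vanishing at (x:y) = (2:1) and (1:-1).
M₁ = 2·S₀ + S₁ = [[0, 0, 18], [0, 0, 36]] = 18·[1, 2][0, 0, 1]ᵀ and M₂ = S₀ − S₁ = [[-18, 0, 27], [-6, 0, 9]] = (-3)·[3, 1][2, 0, -3]ᵀ, so take a₁ = [1, 2], b₁ = [0, 0, 1], a₂ = [3, 1], b₂ = [2, 0, -3].
Each slice is an integer combination of E₁ = a₁b₁ᵀ and E₂ = a₂b₂ᵀ: S₀ = 6·E₁ − E₂, S₁ = 6·E₁ + 2·E₂, S₂ = 6·E₁; reading off coefficients, c₁ = [6, 6, 6] and c₂ = [-1, 2, 0].
Hence T = [1, 2] ⊗ [0, 0, 1] ⊗ [6, 6, 6] + [3, 1] ⊗ [2, 0, -3] ⊗ [-1, 2, 0], so rank(T) ≤ 2.
These bounds meet, so rank(T) = 2.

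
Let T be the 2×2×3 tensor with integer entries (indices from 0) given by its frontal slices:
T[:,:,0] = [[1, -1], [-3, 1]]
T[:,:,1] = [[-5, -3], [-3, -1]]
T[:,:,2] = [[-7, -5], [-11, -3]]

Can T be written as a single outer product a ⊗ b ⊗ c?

The mode-3 unfolding of T (rows indexed by k, columns by (i,j) = (0,0), (0,1), (1,0), (1,1)) is [[1, -1, -3, 1], [-5, -3, -3, -1], [-7, -5, -11, -3]].
There the 3×3 minor on rows k ∈ {0, 1, 2}, columns (i,j) ∈ {(0,0), (0,1), (1,0)} is det [[1, -1, -3], [-5, -3, -3], [-7, -5, -11]] = 40 ≠ 0, so this unfolding has rank ≥ 3; CP rank is at least every unfolding rank, so rank(T) ≥ 3.
In particular rank(T) ≥ 3 > 1, so T is not rank-1.

No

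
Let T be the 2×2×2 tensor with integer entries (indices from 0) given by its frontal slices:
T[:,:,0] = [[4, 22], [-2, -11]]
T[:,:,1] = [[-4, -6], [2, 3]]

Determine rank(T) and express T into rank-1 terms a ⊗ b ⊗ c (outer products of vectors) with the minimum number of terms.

rank(T) = 2

Lower bound: the mode-3 unfolding of T (rows indexed by k, columns by (i,j) = (0,0), (0,1), (1,0), (1,1)) is [[4, 22, -2, -11], [-4, -6, 2, 3]].
There the 2×2 minor on rows k ∈ {0, 1}, columns (i,j) ∈ {(0,0), (0,1)} is det [[4, 22], [-4, -6]] = 64 ≠ 0, so this unfolding has rank ≥ 2; CP rank is at least every unfolding rank, so rank(T) ≥ 2. (Flattening ranks never certify an upper bound on CP rank; for that we must actually write T with 2 rank-1 terms.)
Upper bound — finding two terms. Every mode-1 slice of T is a multiple of one matrix: T[i,:,:] = a[i]·M with a = [2, -1] and M = [[2, -2], [11, -3]] (rows indexed by j, columns by k). So it suffices to write M as a sum of two rank-1 matrices.
Splitting M by its rows (j = 0, 1), M = [1, 0][2, -2]ᵀ + [0, 1][11, -3]ᵀ.
Hence T = [2, -1] ⊗ [1, 0] ⊗ [2, -2] + [2, -1] ⊗ [0, 1] ⊗ [11, -3], so rank(T) ≤ 2.
These bounds meet, so rank(T) = 2.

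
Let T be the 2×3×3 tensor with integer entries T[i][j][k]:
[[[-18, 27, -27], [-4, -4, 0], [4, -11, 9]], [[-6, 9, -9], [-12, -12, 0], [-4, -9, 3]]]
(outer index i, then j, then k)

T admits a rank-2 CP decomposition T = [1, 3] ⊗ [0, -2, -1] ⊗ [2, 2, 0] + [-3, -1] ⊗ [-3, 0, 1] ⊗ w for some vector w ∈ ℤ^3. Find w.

w = [-2, 3, -3]

Subtract the known terms from T to get the rank-1 residual R = [-3, -1] ⊗ [-3, 0, 1] ⊗ w, so R[i,j,k] = a[i]·b[j]·w[k]. Pick indices with nonzero a[0]·b[0] = (-3)·(-3) = 9. Only the fibre through (0,0,·) is needed: R[0,0,:] = T[0,0,:] − Σₗ aₗ[0]bₗ[0]cₗ = [-18, 27, -27] − (1)·(0)·[2, 2, 0] = [-18, 27, -27]. Then w[k] = R[0,0,k] / 9 for each k, giving w = [-18, 27, -27] / 9 = [-2, 3, -3].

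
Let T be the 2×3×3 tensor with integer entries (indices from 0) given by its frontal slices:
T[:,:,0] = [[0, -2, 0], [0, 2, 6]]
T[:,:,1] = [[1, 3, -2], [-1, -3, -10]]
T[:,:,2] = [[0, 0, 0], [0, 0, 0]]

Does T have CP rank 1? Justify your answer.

No

The mode-2 unfolding of T (rows indexed by j, columns by (i,k) = (0,0), (0,1), (0,2), (1,0), (1,1), (1,2)) is [[0, 1, 0, 0, -1, 0], [-2, 3, 0, 2, -3, 0], [0, -2, 0, 6, -10, 0]].
There the 3×3 minor on rows j ∈ {0, 1, 2}, columns (i,k) ∈ {(0,0), (0,1), (1,0)} is det [[0, 1, 0], [-2, 3, 2], [0, -2, 6]] = 12 ≠ 0, so this unfolding has rank ≥ 3; CP rank is at least every unfolding rank, so rank(T) ≥ 3.
In particular rank(T) ≥ 3 > 1, so T is not rank-1.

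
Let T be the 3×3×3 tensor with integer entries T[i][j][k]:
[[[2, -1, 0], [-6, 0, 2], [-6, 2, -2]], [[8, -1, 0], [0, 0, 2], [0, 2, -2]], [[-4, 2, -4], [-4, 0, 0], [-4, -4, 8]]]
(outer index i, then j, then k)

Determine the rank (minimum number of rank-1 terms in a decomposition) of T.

3

Lower bound: in the mode-3 unfolding of T (rows indexed by k, columns by (i,j)) the 3×3 minor on rows k ∈ {0, 1, 2}, columns (i,j) ∈ {(0,0), (0,1), (0,2)} is det [[2, -6, -6], [-1, 0, 2], [0, 2, -2]] = 16 ≠ 0, so that unfolding has rank ≥ 3 and hence rank(T) ≥ 3 (CP rank is at least every unfolding rank, though it can be larger).
Upper bound: T is a sum of 3 rank-1 terms, T = [1, -2, 2] ⊗ [1, 1, 1] ⊗ [-2, 0, 0] + [1, 1, -2] ⊗ [1, 0, -2] ⊗ [0, -1, 2] + [1, 1, 0] ⊗ [1, -1, -1] ⊗ [4, 0, -2] (written with every a and b primitive with positive leading entry and the scale carried by c; CP decompositions are not unique, and this one is verified by expanding entrywise), so rank(T) ≤ 3.
These bounds meet, so rank(T) = 3.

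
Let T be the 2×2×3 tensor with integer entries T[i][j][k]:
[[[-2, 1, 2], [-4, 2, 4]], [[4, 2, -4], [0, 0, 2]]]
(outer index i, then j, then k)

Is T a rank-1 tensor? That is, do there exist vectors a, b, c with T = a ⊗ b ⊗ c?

No

The mode-3 unfolding of T (rows indexed by k, columns by (i,j) = (0,0), (0,1), (1,0), (1,1)) is [[-2, -4, 4, 0], [1, 2, 2, 0], [2, 4, -4, 2]].
There the 3×3 minor on rows k ∈ {0, 1, 2}, columns (i,j) ∈ {(0,0), (1,0), (1,1)} is det [[-2, 4, 0], [1, 2, 0], [2, -4, 2]] = -16 ≠ 0, so this unfolding has rank ≥ 3; CP rank is at least every unfolding rank, so rank(T) ≥ 3.
In particular rank(T) ≥ 3 > 1, so T is not rank-1.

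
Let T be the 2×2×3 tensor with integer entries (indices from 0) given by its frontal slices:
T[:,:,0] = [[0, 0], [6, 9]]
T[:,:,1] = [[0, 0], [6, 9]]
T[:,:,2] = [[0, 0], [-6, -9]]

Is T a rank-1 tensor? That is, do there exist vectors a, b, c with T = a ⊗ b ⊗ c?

Yes

If T = a ⊗ b ⊗ c then every fibre of T is a multiple of the corresponding factor, so read the factors off the fibres through the nonzero entry T[1,0,0] = 6.
The mode-1 fibre T[:,0,0] = [0, 6] gives a = [0, 1] (primitive direction); the mode-2 fibre T[1,:,0] = [6, 9] gives b = [2, 3]; then c[k] = T[1,0,k] / (a[1]·b[0]) = [6, 6, -6] / 2 = [3, 3, -3].
Expanding [0, 1] ⊗ [2, 3] ⊗ [3, 3, -3] reproduces all 12 entries of T, so T = [0, 1] ⊗ [2, 3] ⊗ [3, 3, -3] and rank(T) ≤ 1.
Equivalently every frontal slice T[:,:,k] is c[k] times the rank-1 matrix [0, 1] ⊗ [2, 3]. So T has rank 1 (it is nonzero).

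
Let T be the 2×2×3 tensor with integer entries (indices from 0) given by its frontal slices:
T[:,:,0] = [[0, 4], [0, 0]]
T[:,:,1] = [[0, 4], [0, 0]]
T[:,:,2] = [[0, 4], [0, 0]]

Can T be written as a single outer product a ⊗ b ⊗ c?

Yes

If T = a ⊗ b ⊗ c then every fibre of T is a multiple of the corresponding factor, so read the factors off the fibres through the nonzero entry T[0,1,0] = 4.
The mode-1 fibre T[:,1,0] = [4, 0] gives a = (1, 0) (primitive direction); the mode-2 fibre T[0,:,0] = [0, 4] gives b = (0, 1); then c[k] = T[0,1,k] / (a[0]·b[1]) = [4, 4, 4] / 1 = (4, 4, 4).
Expanding (1, 0) ⊗ (0, 1) ⊗ (4, 4, 4) reproduces all 12 entries of T, so T = (1, 0) ⊗ (0, 1) ⊗ (4, 4, 4) and rank(T) ≤ 1.
Equivalently every frontal slice T[:,:,k] is c[k] times the rank-1 matrix (1, 0) ⊗ (0, 1). So T has rank 1 (it is nonzero).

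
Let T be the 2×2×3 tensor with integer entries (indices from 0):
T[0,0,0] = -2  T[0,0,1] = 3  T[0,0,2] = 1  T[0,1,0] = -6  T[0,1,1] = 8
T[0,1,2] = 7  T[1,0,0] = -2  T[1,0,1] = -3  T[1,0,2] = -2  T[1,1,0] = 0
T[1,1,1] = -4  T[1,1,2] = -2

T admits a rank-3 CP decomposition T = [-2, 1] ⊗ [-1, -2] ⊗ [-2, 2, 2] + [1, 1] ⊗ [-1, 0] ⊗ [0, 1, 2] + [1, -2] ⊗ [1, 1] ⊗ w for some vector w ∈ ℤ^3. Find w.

Subtract the known terms from T to get the rank-1 residual R = [1, -2] ⊗ [1, 1] ⊗ w, so R[i,j,k] = a[i]·b[j]·w[k]. Pick indices with nonzero a[0]·b[0] = (1)·(1) = 1. Only the fibre through (0,0,·) is needed: R[0,0,:] = T[0,0,:] − Σₗ aₗ[0]bₗ[0]cₗ = [-2, 3, 1] − (-2)·(-1)·[-2, 2, 2] − (1)·(-1)·[0, 1, 2] = [2, 0, -1]. Then w[k] = R[0,0,k] / 1 for each k, giving w = [2, 0, -1] / 1 = [2, 0, -1].

w = [2, 0, -1]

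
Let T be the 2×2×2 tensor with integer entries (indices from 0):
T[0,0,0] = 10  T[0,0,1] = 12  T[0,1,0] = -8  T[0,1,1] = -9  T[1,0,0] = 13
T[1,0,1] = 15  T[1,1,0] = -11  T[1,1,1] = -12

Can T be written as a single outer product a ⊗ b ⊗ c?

No

The mode-3 unfolding of T (rows indexed by k, columns by (i,j) = (0,0), (0,1), (1,0), (1,1)) is [[10, -8, 13, -11], [12, -9, 15, -12]].
There the 2×2 minor on rows k ∈ {0, 1}, columns (i,j) ∈ {(0,0), (0,1)} is det [[10, -8], [12, -9]] = 6 ≠ 0, so this unfolding has rank ≥ 2; CP rank is at least every unfolding rank, so rank(T) ≥ 2.
In particular rank(T) ≥ 2 > 1, so T is not rank-1.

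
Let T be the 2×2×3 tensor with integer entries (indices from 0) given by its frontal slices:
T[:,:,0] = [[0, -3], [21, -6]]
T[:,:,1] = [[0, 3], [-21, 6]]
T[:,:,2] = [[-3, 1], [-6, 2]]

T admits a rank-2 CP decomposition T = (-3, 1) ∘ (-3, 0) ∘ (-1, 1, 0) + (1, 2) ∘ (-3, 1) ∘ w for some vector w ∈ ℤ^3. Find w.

Subtract the known terms from T to get the rank-1 residual R = (1, 2) ∘ (-3, 1) ∘ w, so R[i,j,k] = a[i]·b[j]·w[k]. Pick indices with nonzero a[0]·b[0] = (1)·(-3) = -3. Only the fibre through (0,0,·) is needed: R[0,0,:] = T[0,0,:] − Σₗ aₗ[0]bₗ[0]cₗ = [0, 0, -3] − (-3)·(-3)·(-1, 1, 0) = [9, -9, -3]. Then w[k] = R[0,0,k] / -3 for each k, giving w = [9, -9, -3] / -3 = (-3, 3, 1).

w = (-3, 3, 1)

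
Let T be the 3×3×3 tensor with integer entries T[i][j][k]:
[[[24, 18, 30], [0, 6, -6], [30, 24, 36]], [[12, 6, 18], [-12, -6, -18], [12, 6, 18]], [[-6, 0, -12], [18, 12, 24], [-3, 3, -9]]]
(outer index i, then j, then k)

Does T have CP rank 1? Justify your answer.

No

The mode-1 unfolding of T (rows indexed by i, columns by (j,k) = (0,0), (0,1), (0,2), (1,0), (1,1), (1,2), (2,0), (2,1), (2,2)) is [[24, 18, 30, 0, 6, -6, 30, 24, 36], [12, 6, 18, -12, -6, -18, 12, 6, 18], [-6, 0, -12, 18, 12, 24, -3, 3, -9]].
There the 2×2 minor on rows i ∈ {0, 1}, columns (j,k) ∈ {(0,0), (0,1)} is det [[24, 18], [12, 6]] = -72 ≠ 0, so this unfolding has rank ≥ 2; CP rank is at least every unfolding rank, so rank(T) ≥ 2.
In particular rank(T) ≥ 2 > 1, so T is not rank-1.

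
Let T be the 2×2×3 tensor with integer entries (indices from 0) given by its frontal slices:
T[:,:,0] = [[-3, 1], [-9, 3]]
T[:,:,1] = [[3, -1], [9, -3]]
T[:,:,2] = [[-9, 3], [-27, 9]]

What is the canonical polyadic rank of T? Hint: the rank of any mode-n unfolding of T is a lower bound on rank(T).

1

Lower bound: T ≠ 0 (e.g. T[0,0,0] = -3), so rank(T) ≥ 1.
Upper bound: if T = a ⊗ b ⊗ c then every fibre of T is a multiple of the corresponding factor, so read the factors off the fibres through the nonzero entry T[0,0,0] = -3.
The mode-1 fibre T[:,0,0] = [-3, -9] gives a = (1, 3) (primitive direction); the mode-2 fibre T[0,:,0] = [-3, 1] gives b = (3, -1); then c[k] = T[0,0,k] / (a[0]·b[0]) = [-3, 3, -9] / 3 = (-1, 1, -3).
Expanding (1, 3) ⊗ (3, -1) ⊗ (-1, 1, -3) reproduces all 12 entries of T, so T = (1, 3) ⊗ (3, -1) ⊗ (-1, 1, -3) and rank(T) ≤ 1.
These bounds meet, so rank(T) = 1.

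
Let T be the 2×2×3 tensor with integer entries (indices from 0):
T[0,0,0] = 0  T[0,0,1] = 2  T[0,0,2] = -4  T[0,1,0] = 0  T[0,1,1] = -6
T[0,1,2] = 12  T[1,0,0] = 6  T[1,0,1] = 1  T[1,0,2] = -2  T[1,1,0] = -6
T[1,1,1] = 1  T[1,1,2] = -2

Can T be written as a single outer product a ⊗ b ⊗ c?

The mode-1 unfolding of T (rows indexed by i, columns by (j,k) = (0,0), (0,1), (0,2), (1,0), (1,1), (1,2)) is [[0, 2, -4, 0, -6, 12], [6, 1, -2, -6, 1, -2]].
There the 2×2 minor on rows i ∈ {0, 1}, columns (j,k) ∈ {(0,0), (0,1)} is det [[0, 2], [6, 1]] = -12 ≠ 0, so this unfolding has rank ≥ 2; CP rank is at least every unfolding rank, so rank(T) ≥ 2.
In particular rank(T) ≥ 2 > 1, so T is not rank-1.

No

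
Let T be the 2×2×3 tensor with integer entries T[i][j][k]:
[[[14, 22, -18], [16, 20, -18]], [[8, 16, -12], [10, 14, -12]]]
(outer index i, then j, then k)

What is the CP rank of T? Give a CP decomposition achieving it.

Lower bound: the mode-1 unfolding of T (rows indexed by i, columns by (j,k) = (0,0), (0,1), (0,2), (1,0), (1,1), (1,2)) is [[14, 22, -18, 16, 20, -18], [8, 16, -12, 10, 14, -12]].
There the 2×2 minor on rows i ∈ {0, 1}, columns (j,k) ∈ {(0,0), (0,1)} is det [[14, 22], [8, 16]] = 48 ≠ 0, so this unfolding has rank ≥ 2; CP rank is at least every unfolding rank, so rank(T) ≥ 2. (Unfolding ranks only ever bound the CP rank from below — rank(T) can be strictly larger than all of them — so the matching upper bound has to come from an explicit 2-term decomposition.)
Upper bound — finding two terms. Write S_k = T[:,:,k] for the frontal slices: S₀ = [[14, 16], [8, 10]], S₁ = [[22, 20], [16, 14]], S₂ = [[-18, -18], [-12, -12]].
If T = a₁ ⊗ b₁ ⊗ c₁ + a₂ ⊗ b₂ ⊗ c₂ then each S_k = c₁[k]·a₁b₁ᵀ + c₂[k]·a₂b₂ᵀ. S₀ and S₁ are linearly independent, so a₁b₁ᵀ and a₂b₂ᵀ must span the same plane of matrices: they are the rank-1 matrices of the form x·S₀ + y·S₁.
det(x·S₀ + y·S₁) is 12·x² − 12·y² = 12·(x − y)(x + y), vanishing at (x:y) = (1:1) and (1:-1).
M₁ = S₀ + S₁ = [[36, 36], [24, 24]] = 12·[3, 2][1, 1]ᵀ and M₂ = S₀ − S₁ = [[-8, -4], [-8, -4]] = (-4)·[1, 1][2, 1]ᵀ, so take a₁ = [3, 2], b₁ = [1, 1], a₂ = [1, 1], b₂ = [2, 1].
Each slice is an integer combination of E₁ = a₁b₁ᵀ and E₂ = a₂b₂ᵀ: S₀ = 6·E₁ − 2·E₂, S₁ = 6·E₁ + 2·E₂, S₂ = −6·E₁; reading off coefficients, c₁ = [6, 6, -6] and c₂ = [-2, 2, 0].
Hence T = [3, 2] ⊗ [1, 1] ⊗ [6, 6, -6] + [1, 1] ⊗ [2, 1] ⊗ [-2, 2, 0], so rank(T) ≤ 2.
These bounds meet, so rank(T) = 2.

rank(T) = 2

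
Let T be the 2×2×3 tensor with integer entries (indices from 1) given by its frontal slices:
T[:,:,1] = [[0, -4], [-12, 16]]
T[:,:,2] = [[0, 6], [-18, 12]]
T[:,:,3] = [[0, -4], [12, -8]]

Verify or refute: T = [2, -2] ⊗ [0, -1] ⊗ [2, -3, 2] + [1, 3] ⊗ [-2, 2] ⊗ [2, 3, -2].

No

Reconstruct entry (1,1,1) from the claimed factors: Σₗ aₗ[1]bₗ[1]cₗ[1] = (2)·(0)·(2) + (1)·(-2)·(2) = -4, but T[1,1,1] = 0. The claim is false.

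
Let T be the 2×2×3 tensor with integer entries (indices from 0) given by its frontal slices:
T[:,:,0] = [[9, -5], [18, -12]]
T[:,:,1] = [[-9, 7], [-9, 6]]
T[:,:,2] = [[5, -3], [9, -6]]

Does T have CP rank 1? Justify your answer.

The mode-2 unfolding of T (rows indexed by j, columns by (i,k) = (0,0), (0,1), (0,2), (1,0), (1,1), (1,2)) is [[9, -9, 5, 18, -9, 9], [-5, 7, -3, -12, 6, -6]].
There the 2×2 minor on rows j ∈ {0, 1}, columns (i,k) ∈ {(0,0), (0,1)} is det [[9, -9], [-5, 7]] = 18 ≠ 0, so this unfolding has rank ≥ 2; CP rank is at least every unfolding rank, so rank(T) ≥ 2.
In particular rank(T) ≥ 2 > 1, so T is not rank-1.

No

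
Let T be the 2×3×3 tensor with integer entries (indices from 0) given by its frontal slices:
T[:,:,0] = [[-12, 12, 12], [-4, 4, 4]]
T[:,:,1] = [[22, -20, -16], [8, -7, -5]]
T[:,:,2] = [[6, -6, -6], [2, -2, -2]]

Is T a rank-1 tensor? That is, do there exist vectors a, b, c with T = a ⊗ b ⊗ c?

The mode-2 unfolding of T (rows indexed by j, columns by (i,k) = (0,0), (0,1), (0,2), (1,0), (1,1), (1,2)) is [[-12, 22, 6, -4, 8, 2], [12, -20, -6, 4, -7, -2], [12, -16, -6, 4, -5, -2]].
There the 2×2 minor on rows j ∈ {0, 1}, columns (i,k) ∈ {(0,0), (0,1)} is det [[-12, 22], [12, -20]] = -24 ≠ 0, so this unfolding has rank ≥ 2; CP rank is at least every unfolding rank, so rank(T) ≥ 2.
In particular rank(T) ≥ 2 > 1, so T is not rank-1.

No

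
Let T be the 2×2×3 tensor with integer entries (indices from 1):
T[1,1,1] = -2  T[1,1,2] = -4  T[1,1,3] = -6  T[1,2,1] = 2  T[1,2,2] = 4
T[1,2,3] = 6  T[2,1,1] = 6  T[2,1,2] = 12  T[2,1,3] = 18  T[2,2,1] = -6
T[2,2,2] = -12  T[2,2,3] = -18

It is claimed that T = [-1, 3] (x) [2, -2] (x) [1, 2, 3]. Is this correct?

Yes

Reconstruct entrywise from the claimed factors. For example, T[2,2,1] = -6 and Σₗ aₗ[2]bₗ[2]cₗ[1] = (3)·(-2)·(1) = -6; checking all 12 entries, every one matches. The claim holds.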